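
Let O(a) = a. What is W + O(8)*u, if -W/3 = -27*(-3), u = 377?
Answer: 2773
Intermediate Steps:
W = -243 (W = -(-81)*(-3) = -3*81 = -243)
W + O(8)*u = -243 + 8*377 = -243 + 3016 = 2773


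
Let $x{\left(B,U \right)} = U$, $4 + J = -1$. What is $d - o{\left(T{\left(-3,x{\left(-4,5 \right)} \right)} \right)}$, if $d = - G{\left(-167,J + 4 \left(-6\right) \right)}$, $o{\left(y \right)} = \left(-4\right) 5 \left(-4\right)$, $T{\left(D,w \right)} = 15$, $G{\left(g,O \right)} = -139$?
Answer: $59$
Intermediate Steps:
$J = -5$ ($J = -4 - 1 = -5$)
$o{\left(y \right)} = 80$ ($o{\left(y \right)} = \left(-20\right) \left(-4\right) = 80$)
$d = 139$ ($d = \left(-1\right) \left(-139\right) = 139$)
$d - o{\left(T{\left(-3,x{\left(-4,5 \right)} \right)} \right)} = 139 - 80 = 59$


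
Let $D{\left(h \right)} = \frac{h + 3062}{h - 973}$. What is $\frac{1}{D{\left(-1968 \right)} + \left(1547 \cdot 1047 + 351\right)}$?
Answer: $\frac{2941}{4764595366} \approx 6.1726 \cdot 10^{-7}$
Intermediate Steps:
$D{\left(h \right)} = \frac{3062 + h}{-973 + h}$
$\frac{1}{D{\left(-1968 \right)} + \left(1547 \cdot 1047 + 351\right)} = \frac{1}{\frac{3062 - 1968}{-973 - 1968} + \left(1547 \cdot 1047 + 351\right)} = \frac{1}{\frac{1}{-2941} \cdot 1094 + \left(1619709 + 351\right)} = \frac{1}{\left(- \frac{1}{2941}\right) 1094 + 1620060} = \frac{1}{- \frac{1094}{2941} + 1620060} = \frac{1}{\frac{4764595366}{2941}} = \frac{2941}{4764595366}$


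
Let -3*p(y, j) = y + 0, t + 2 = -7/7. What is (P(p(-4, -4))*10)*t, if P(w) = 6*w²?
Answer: -320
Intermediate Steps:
t = -3 (t = -2 - 7/7 = -2 - 7*⅐ = -2 - 1 = -3)
p(y, j) = -y/3 (p(y, j) = -(y + 0)/3 = -y/3)
(P(p(-4, -4))*10)*t = ((6*(-⅓*(-4))²)*10)*(-3) = ((6*(4/3)²)*10)*(-3) = ((6*(16/9))*10)*(-3) = ((32/3)*10)*(-3) = (320/3)*(-3) = -320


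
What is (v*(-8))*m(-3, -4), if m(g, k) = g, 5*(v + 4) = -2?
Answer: -528/5 ≈ -105.60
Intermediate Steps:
v = -22/5 (v = -4 + (1/5)*(-2) = -4 - 2/5 = -22/5 ≈ -4.4000)
(v*(-8))*m(-3, -4) = -22/5*(-8)*(-3) = (176/5)*(-3) = -528/5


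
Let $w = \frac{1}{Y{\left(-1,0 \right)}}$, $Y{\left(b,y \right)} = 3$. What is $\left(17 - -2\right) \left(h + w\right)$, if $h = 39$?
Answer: $\frac{2242}{3} \approx 747.33$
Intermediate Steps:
$w = \frac{1}{3} \approx 0.33333$
$\left(17 - -2\right) \left(h + w\right) = \left(17 - -2\right) \left(39 + \frac{1}{3}\right) = \left(17 + 2\right) \frac{118}{3} = 19 \cdot \frac{118}{3} = \frac{2242}{3}$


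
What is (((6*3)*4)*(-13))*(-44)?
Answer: 41184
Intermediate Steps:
(((6*3)*4)*(-13))*(-44) = ((18*4)*(-13))*(-44) = (72*(-13))*(-44) = -936*(-44) = 41184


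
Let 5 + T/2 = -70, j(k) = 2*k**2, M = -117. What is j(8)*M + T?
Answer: -15126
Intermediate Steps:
T = -150 (T = -10 + 2*(-70) = -10 - 140 = -150)
j(8)*M + T = (2*8**2)*(-117) - 150 = (2*64)*(-117) - 150 = 128*(-117) - 150 = -14976 - 150 = -15126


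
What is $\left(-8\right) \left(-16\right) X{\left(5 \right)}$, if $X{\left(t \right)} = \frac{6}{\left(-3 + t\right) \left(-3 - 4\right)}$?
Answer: $- \frac{384}{7} \approx -54.857$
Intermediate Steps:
$X{\left(t \right)} = \frac{6}{21 - 7 t}$ ($X{\left(t \right)} = \frac{6}{\left(-3 + t\right) \left(-7\right)} = \frac{6}{21 - 7 t}$)
$\left(-8\right) \left(-16\right) X{\left(5 \right)} = \left(-8\right) \left(-16\right) \left(- \frac{6}{-21 + 7 \cdot 5}\right) = 128 \left(- \frac{6}{-21 + 35}\right) = 128 \left(- \frac{6}{14}\right) = 128 \left(\left(-6\right) \frac{1}{14}\right) = 128 \left(- \frac{3}{7}\right) = - \frac{384}{7}$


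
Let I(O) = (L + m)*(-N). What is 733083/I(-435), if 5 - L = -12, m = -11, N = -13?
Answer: 18797/2 ≈ 9398.5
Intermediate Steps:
L = 17 (L = 5 - 1*(-12) = 5 + 12 = 17)
I(O) = 78 (I(O) = (17 - 11)*(-1*(-13)) = 6*13 = 78)
733083/I(-435) = 733083/78 = 733083*(1/78) = 18797/2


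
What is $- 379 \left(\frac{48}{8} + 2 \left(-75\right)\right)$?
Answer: $54576$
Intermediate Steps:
$- 379 \left(\frac{48}{8} + 2 \left(-75\right)\right) = - 379 \left(48 \cdot \frac{1}{8} - 150\right) = - 379 \left(6 - 150\right) = \left(-379\right) \left(-144\right) = 54576$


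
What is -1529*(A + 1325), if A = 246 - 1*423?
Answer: -1755292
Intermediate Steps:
A = -177 (A = 246 - 423 = -177)
-1529*(A + 1325) = -1529*(-177 + 1325) = -1529*1148 = -1755292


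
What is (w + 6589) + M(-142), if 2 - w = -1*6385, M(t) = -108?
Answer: 12868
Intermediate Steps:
w = 6387 (w = 2 - (-1)*6385 = 2 - 1*(-6385) = 2 + 6385 = 6387)
(w + 6589) + M(-142) = (6387 + 6589) - 108 = 12976 - 108 = 12868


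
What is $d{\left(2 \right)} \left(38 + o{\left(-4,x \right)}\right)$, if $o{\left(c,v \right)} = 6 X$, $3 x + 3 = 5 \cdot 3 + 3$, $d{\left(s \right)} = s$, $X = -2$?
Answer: $52$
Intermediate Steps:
$x = 5$ ($x = -1 + \frac{5 \cdot 3 + 3}{3} = -1 + \frac{15 + 3}{3} = -1 + \frac{1}{3} \cdot 18 = -1 + 6 = 5$)
$o{\left(c,v \right)} = -12$ ($o{\left(c,v \right)} = 6 \left(-2\right) = -12$)
$d{\left(2 \right)} \left(38 + o{\left(-4,x \right)}\right) = 2 \left(38 - 12\right) = 2 \cdot 26 = 52$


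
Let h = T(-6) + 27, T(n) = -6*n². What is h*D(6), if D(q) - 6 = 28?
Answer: -6426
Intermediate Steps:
D(q) = 34 (D(q) = 6 + 28 = 34)
h = -189 (h = -6*(-6)² + 27 = -6*36 + 27 = -216 + 27 = -189)
h*D(6) = -189*34 = -6426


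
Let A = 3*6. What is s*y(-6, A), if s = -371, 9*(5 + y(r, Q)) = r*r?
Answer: 371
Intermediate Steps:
A = 18
y(r, Q) = -5 + r**2/9 (y(r, Q) = -5 + (r*r)/9 = -5 + r**2/9)
s*y(-6, A) = -371*(-5 + (1/9)*(-6)**2) = -371*(-5 + (1/9)*36) = -371*(-5 + 4) = -371*(-1) = 371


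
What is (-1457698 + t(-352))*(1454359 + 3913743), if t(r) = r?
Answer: -7826961121100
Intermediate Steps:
(-1457698 + t(-352))*(1454359 + 3913743) = (-1457698 - 352)*(1454359 + 3913743) = -1458050*5368102 = -7826961121100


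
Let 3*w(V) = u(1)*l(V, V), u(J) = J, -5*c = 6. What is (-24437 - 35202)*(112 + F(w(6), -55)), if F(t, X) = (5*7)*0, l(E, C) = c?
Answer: -6679568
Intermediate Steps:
c = -6/5 (c = -1/5*6 = -6/5 ≈ -1.2000)
l(E, C) = -6/5
w(V) = -2/5 (w(V) = (1*(-6/5))/3 = (1/3)*(-6/5) = -2/5)
F(t, X) = 0 (F(t, X) = 35*0 = 0)
(-24437 - 35202)*(112 + F(w(6), -55)) = (-24437 - 35202)*(112 + 0) = -59639*112 = -6679568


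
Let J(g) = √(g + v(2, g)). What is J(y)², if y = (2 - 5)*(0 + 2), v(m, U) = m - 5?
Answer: -9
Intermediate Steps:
v(m, U) = -5 + m
y = -6 (y = -3*2 = -6)
J(g) = √(-3 + g) (J(g) = √(g + (-5 + 2)) = √(g - 3) = √(-3 + g))
J(y)² = (√(-3 - 6))² = (√(-9))² = (3*I)² = -9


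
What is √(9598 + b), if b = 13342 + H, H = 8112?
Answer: 2*√7763 ≈ 176.22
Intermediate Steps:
b = 21454 (b = 13342 + 8112 = 21454)
√(9598 + b) = √(9598 + 21454) = √31052 = 2*√7763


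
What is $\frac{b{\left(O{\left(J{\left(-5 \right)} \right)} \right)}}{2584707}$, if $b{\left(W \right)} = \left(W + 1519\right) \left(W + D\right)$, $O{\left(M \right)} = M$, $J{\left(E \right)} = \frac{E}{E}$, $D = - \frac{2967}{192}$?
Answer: $- \frac{87875}{10338828} \approx -0.0084995$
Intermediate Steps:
$D = - \frac{989}{64}$ ($D = \left(-2967\right) \frac{1}{192} = - \frac{989}{64} \approx -15.453$)
$J{\left(E \right)} = 1$
$b{\left(W \right)} = \left(1519 + W\right) \left(- \frac{989}{64} + W\right)$ ($b{\left(W \right)} = \left(W + 1519\right) \left(W - \frac{989}{64}\right) = \left(1519 + W\right) \left(- \frac{989}{64} + W\right)$)
$\frac{b{\left(O{\left(J{\left(-5 \right)} \right)} \right)}}{2584707} = \frac{- \frac{1502291}{64} + 1^{2} + \frac{96227}{64} \cdot 1}{2584707} = \left(- \frac{1502291}{64} + 1 + \frac{96227}{64}\right) \frac{1}{2584707} = \left(- \frac{87875}{4}\right) \frac{1}{2584707} = - \frac{87875}{10338828}$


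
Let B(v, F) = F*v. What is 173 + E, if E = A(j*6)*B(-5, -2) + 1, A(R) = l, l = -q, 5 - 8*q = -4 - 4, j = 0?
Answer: 631/4 ≈ 157.75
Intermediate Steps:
q = 13/8 (q = 5/8 - (-4 - 4)/8 = 5/8 - ⅛*(-8) = 5/8 + 1 = 13/8 ≈ 1.6250)
l = -13/8 (l = -1*13/8 = -13/8 ≈ -1.6250)
A(R) = -13/8
E = -61/4 (E = -(-13)*(-5)/4 + 1 = -13/8*10 + 1 = -65/4 + 1 = -61/4 ≈ -15.250)
173 + E = 173 - 61/4 = 631/4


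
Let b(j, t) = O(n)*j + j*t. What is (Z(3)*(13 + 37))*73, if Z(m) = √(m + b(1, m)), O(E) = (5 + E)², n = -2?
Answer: 3650*√15 ≈ 14136.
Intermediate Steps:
b(j, t) = 9*j + j*t (b(j, t) = (5 - 2)²*j + j*t = 3²*j + j*t = 9*j + j*t)
Z(m) = √(9 + 2*m) (Z(m) = √(m + 1*(9 + m)) = √(m + (9 + m)) = √(9 + 2*m))
(Z(3)*(13 + 37))*73 = (√(9 + 2*3)*(13 + 37))*73 = (√(9 + 6)*50)*73 = (√15*50)*73 = (50*√15)*73 = 3650*√15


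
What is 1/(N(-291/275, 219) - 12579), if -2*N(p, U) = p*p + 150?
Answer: -151250/1914002181 ≈ -7.9023e-5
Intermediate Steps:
N(p, U) = -75 - p**2/2 (N(p, U) = -(p*p + 150)/2 = -(p**2 + 150)/2 = -(150 + p**2)/2 = -75 - p**2/2)
1/(N(-291/275, 219) - 12579) = 1/((-75 - (-291/275)**2/2) - 12579) = 1/((-75 - 1/2*84681/75625) - 12579) = 1/((-75 - 84681/151250) - 12579) = 1/(-11428431/151250 - 12579) = 1/(-1914002181/151250) = -151250/1914002181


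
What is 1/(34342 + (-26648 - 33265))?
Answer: -1/25571 ≈ -3.9107e-5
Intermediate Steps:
1/(34342 + (-26648 - 33265)) = 1/(34342 - 59913) = 1/(-25571) = -1/25571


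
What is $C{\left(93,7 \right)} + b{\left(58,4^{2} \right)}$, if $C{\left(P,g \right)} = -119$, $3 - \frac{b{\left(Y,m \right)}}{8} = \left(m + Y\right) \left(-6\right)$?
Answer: $3457$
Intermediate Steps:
$b{\left(Y,m \right)} = 24 + 48 Y + 48 m$ ($b{\left(Y,m \right)} = 24 - 8 \left(m + Y\right) \left(-6\right) = 24 - 8 \left(Y + m\right) \left(-6\right) = 24 - 8 \left(- 6 Y - 6 m\right) = 24 + \left(48 Y + 48 m\right) = 24 + 48 Y + 48 m$)
$C{\left(93,7 \right)} + b{\left(58,4^{2} \right)} = -119 + \left(24 + 48 \cdot 58 + 48 \cdot 4^{2}\right) = -119 + \left(24 + 2784 + 48 \cdot 16\right) = -119 + \left(24 + 2784 + 768\right) = -119 + 3576 = 3457$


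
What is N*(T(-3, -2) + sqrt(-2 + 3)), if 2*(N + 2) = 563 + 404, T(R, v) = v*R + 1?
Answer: 3852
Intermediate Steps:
T(R, v) = 1 + R*v (T(R, v) = R*v + 1 = 1 + R*v)
N = 963/2 (N = -2 + (563 + 404)/2 = -2 + (1/2)*967 = -2 + 967/2 = 963/2 ≈ 481.50)
N*(T(-3, -2) + sqrt(-2 + 3)) = 963*((1 - 3*(-2)) + sqrt(-2 + 3))/2 = 963*((1 + 6) + sqrt(1))/2 = 963*(7 + 1)/2 = (963/2)*8 = 3852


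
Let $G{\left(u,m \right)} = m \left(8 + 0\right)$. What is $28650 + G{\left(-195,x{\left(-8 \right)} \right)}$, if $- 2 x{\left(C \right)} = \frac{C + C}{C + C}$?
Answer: $28646$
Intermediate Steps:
$x{\left(C \right)} = - \frac{1}{2}$ ($x{\left(C \right)} = - \frac{\left(C + C\right) \frac{1}{C + C}}{2} = - \frac{2 C \frac{1}{2 C}}{2} = \left(- \frac{1}{2}\right) 1 = - \frac{1}{2}$)
$G{\left(u,m \right)} = 8 m$ ($G{\left(u,m \right)} = m 8 = 8 m$)
$28650 + G{\left(-195,x{\left(-8 \right)} \right)} = 28650 + 8 \left(- \frac{1}{2}\right) = 28650 - 4 = 28646$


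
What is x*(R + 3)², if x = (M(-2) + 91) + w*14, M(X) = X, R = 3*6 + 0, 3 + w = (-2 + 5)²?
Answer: 76293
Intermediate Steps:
w = 6 (w = -3 + (-2 + 5)² = -3 + 3² = -3 + 9 = 6)
R = 18 (R = 18 + 0 = 18)
x = 173 (x = (-2 + 91) + 6*14 = 89 + 84 = 173)
x*(R + 3)² = 173*(18 + 3)² = 173*21² = 173*441 = 76293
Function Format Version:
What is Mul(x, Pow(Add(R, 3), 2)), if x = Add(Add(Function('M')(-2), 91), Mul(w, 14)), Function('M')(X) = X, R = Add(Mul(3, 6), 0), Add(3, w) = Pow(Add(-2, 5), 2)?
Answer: 76293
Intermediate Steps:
w = 6 (w = Add(-3, Pow(Add(-2, 5), 2)) = Add(-3, Pow(3, 2)) = Add(-3, 9) = 6)
R = 18 (R = Add(18, 0) = 18)
x = 173 (x = Add(Add(-2, 91), Mul(6, 14)) = Add(89, 84) = 173)
Mul(x, Pow(Add(R, 3), 2)) = Mul(173, Pow(Add(18, 3), 2)) = Mul(173, Pow(21, 2)) = Mul(173, 441) = 76293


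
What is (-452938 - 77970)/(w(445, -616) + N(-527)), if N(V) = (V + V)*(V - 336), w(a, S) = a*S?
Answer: -265454/317741 ≈ -0.83544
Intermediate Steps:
w(a, S) = S*a
N(V) = 2*V*(-336 + V) (N(V) = (2*V)*(-336 + V) = 2*V*(-336 + V))
(-452938 - 77970)/(w(445, -616) + N(-527)) = (-452938 - 77970)/(-616*445 + 2*(-527)*(-336 - 527)) = -530908/(-274120 + 2*(-527)*(-863)) = -530908/(-274120 + 909602) = -530908/635482 = -530908*1/635482 = -265454/317741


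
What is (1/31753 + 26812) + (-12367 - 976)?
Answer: 427681158/31753 ≈ 13469.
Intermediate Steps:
(1/31753 + 26812) + (-12367 - 976) = (1/31753 + 26812) - 13343 = 851361437/31753 - 13343 = 427681158/31753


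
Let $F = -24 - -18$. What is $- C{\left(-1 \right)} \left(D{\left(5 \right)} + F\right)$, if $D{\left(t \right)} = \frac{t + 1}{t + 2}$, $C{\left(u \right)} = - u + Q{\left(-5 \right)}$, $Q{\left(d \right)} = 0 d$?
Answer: $\frac{36}{7} \approx 5.1429$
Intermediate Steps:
$Q{\left(d \right)} = 0$
$C{\left(u \right)} = - u$ ($C{\left(u \right)} = - u + 0 = - u$)
$D{\left(t \right)} = \frac{1 + t}{2 + t}$
$F = -6$ ($F = -24 + 18 = -6$)
$- C{\left(-1 \right)} \left(D{\left(5 \right)} + F\right) = - \left(-1\right) \left(-1\right) \left(\frac{1 + 5}{2 + 5} - 6\right) = \left(-1\right) 1 \left(\frac{1}{7} \cdot 6 - 6\right) = - (\frac{1}{7} \cdot 6 - 6) = - (\frac{6}{7} - 6) = \left(-1\right) \left(- \frac{36}{7}\right) = \frac{36}{7}$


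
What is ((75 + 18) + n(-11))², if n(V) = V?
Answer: 6724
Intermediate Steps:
((75 + 18) + n(-11))² = ((75 + 18) - 11)² = (93 - 11)² = 82² = 6724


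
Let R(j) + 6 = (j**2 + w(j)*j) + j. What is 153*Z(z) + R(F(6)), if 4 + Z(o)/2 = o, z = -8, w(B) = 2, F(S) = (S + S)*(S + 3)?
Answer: 8310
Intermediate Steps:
F(S) = 2*S*(3 + S) (F(S) = (2*S)*(3 + S) = 2*S*(3 + S))
Z(o) = -8 + 2*o
R(j) = -6 + j**2 + 3*j (R(j) = -6 + ((j**2 + 2*j) + j) = -6 + (j**2 + 3*j) = -6 + j**2 + 3*j)
153*Z(z) + R(F(6)) = 153*(-8 + 2*(-8)) + (-6 + (2*6*(3 + 6))**2 + 3*(2*6*(3 + 6))) = 153*(-8 - 16) + (-6 + (2*6*9)**2 + 3*(2*6*9)) = 153*(-24) + (-6 + 108**2 + 3*108) = -3672 + (-6 + 11664 + 324) = -3672 + 11982 = 8310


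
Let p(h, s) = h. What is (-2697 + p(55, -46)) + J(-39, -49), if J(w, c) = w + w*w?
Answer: -1160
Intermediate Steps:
J(w, c) = w + w**2
(-2697 + p(55, -46)) + J(-39, -49) = (-2697 + 55) - 39*(1 - 39) = -2642 - 39*(-38) = -2642 + 1482 = -1160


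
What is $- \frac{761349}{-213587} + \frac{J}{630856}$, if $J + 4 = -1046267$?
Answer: $\frac{256831700667}{134742640472} \approx 1.9061$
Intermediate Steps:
$J = -1046271$ ($J = -4 - 1046267 = -1046271$)
$- \frac{761349}{-213587} + \frac{J}{630856} = - \frac{761349}{-213587} - \frac{1046271}{630856} = \left(-761349\right) \left(- \frac{1}{213587}\right) - \frac{1046271}{630856} = \frac{761349}{213587} - \frac{1046271}{630856} = \frac{256831700667}{134742640472}$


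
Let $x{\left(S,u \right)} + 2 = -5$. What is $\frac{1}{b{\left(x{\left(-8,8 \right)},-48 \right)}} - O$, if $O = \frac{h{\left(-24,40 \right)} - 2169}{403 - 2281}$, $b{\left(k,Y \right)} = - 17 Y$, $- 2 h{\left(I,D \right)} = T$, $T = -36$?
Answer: $- \frac{292223}{255408} \approx -1.1441$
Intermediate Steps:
$x{\left(S,u \right)} = -7$ ($x{\left(S,u \right)} = -2 - 5 = -7$)
$h{\left(I,D \right)} = 18$ ($h{\left(I,D \right)} = \left(- \frac{1}{2}\right) \left(-36\right) = 18$)
$O = \frac{717}{626}$ ($O = \frac{18 - 2169}{403 - 2281} = - \frac{2151}{-1878} = \left(-2151\right) \left(- \frac{1}{1878}\right) = \frac{717}{626} \approx 1.1454$)
$\frac{1}{b{\left(x{\left(-8,8 \right)},-48 \right)}} - O = \frac{1}{\left(-17\right) \left(-48\right)} - \frac{717}{626} = \frac{1}{816} - \frac{717}{626} = - \frac{292223}{255408}$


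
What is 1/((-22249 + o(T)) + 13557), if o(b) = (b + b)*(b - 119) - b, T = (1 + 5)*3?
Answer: -1/12346 ≈ -8.0998e-5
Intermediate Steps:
T = 18 (T = 6*3 = 18)
o(b) = -b + 2*b*(-119 + b) (o(b) = (2*b)*(-119 + b) - b = 2*b*(-119 + b) - b = -b + 2*b*(-119 + b))
1/((-22249 + o(T)) + 13557) = 1/((-22249 + 18*(-239 + 2*18)) + 13557) = 1/((-22249 + 18*(-239 + 36)) + 13557) = 1/((-22249 + 18*(-203)) + 13557) = 1/((-22249 - 3654) + 13557) = 1/(-25903 + 13557) = 1/(-12346) = -1/12346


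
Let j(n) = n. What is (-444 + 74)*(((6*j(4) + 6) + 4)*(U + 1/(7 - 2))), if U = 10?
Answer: -128316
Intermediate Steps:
(-444 + 74)*(((6*j(4) + 6) + 4)*(U + 1/(7 - 2))) = (-444 + 74)*(((6*4 + 6) + 4)*(10 + 1/(7 - 2))) = -370*((24 + 6) + 4)*(10 + 1/5) = -370*(30 + 4)*(10 + ⅕) = -12580*51/5 = -370*1734/5 = -128316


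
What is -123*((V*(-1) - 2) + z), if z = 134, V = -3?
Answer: -16605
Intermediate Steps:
-123*((V*(-1) - 2) + z) = -123*((-3*(-1) - 2) + 134) = -123*((3 - 2) + 134) = -123*(1 + 134) = -123*135 = -16605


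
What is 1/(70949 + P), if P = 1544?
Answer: 1/72493 ≈ 1.3794e-5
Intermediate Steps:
1/(70949 + P) = 1/(70949 + 1544) = 1/72493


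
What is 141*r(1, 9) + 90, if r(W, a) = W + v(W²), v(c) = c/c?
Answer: 372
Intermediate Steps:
v(c) = 1
r(W, a) = 1 + W (r(W, a) = W + 1 = 1 + W)
141*r(1, 9) + 90 = 141*(1 + 1) + 90 = 141*2 + 90 = 282 + 90 = 372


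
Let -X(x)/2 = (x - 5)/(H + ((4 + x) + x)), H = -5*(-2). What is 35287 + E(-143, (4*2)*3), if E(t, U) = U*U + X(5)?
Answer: 35863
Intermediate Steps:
H = 10
X(x) = -2*(-5 + x)/(14 + 2*x) (X(x) = -2*(x - 5)/(10 + ((4 + x) + x)) = -2*(-5 + x)/(10 + (4 + 2*x)) = -2*(-5 + x)/(14 + 2*x))
E(t, U) = U² (E(t, U) = U*U + (5 - 1*5)/(7 + 5) = U² + (5 - 5)/12 = U² + (1/12)*0 = U² + 0 = U²)
35287 + E(-143, (4*2)*3) = 35287 + ((4*2)*3)² = 35287 + (8*3)² = 35287 + 24² = 35287 + 576 = 35863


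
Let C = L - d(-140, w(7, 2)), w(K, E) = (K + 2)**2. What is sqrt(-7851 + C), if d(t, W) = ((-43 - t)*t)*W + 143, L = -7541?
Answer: sqrt(1084445) ≈ 1041.4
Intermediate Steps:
w(K, E) = (2 + K)**2
d(t, W) = 143 + W*t*(-43 - t) (d(t, W) = (t*(-43 - t))*W + 143 = W*t*(-43 - t) + 143 = 143 + W*t*(-43 - t))
C = 1092296 (C = -7541 - (143 - 1*(2 + 7)**2*(-140)**2 - 43*(2 + 7)**2*(-140)) = -7541 - (143 - 1*9**2*19600 - 43*9**2*(-140)) = -7541 - (143 - 1*81*19600 - 43*81*(-140)) = -7541 - (143 - 1587600 + 487620) = -7541 - 1*(-1099837) = -7541 + 1099837 = 1092296)
sqrt(-7851 + C) = sqrt(-7851 + 1092296) = sqrt(1084445)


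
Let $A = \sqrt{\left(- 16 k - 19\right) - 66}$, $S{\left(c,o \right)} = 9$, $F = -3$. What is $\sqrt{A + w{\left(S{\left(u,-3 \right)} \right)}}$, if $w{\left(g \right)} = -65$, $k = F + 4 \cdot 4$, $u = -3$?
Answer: $\sqrt{-65 + i \sqrt{293}} \approx 1.0526 + 8.1307 i$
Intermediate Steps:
$k = 13$ ($k = -3 + 4 \cdot 4 = -3 + 16 = 13$)
$A = i \sqrt{293}$ ($A = \sqrt{\left(\left(-16\right) 13 - 19\right) - 66} = \sqrt{\left(-208 - 19\right) - 66} = \sqrt{-227 - 66} = \sqrt{-293} = i \sqrt{293} \approx 17.117 i$)
$\sqrt{A + w{\left(S{\left(u,-3 \right)} \right)}} = \sqrt{i \sqrt{293} - 65} = \sqrt{-65 + i \sqrt{293}}$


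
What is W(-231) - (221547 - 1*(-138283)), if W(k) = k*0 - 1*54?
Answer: -359884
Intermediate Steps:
W(k) = -54 (W(k) = 0 - 54 = -54)
W(-231) - (221547 - 1*(-138283)) = -54 - (221547 - 1*(-138283)) = -54 - (221547 + 138283) = -54 - 1*359830 = -54 - 359830 = -359884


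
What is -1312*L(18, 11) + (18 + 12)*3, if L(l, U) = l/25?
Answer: -21366/25 ≈ -854.64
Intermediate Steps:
L(l, U) = l/25 (L(l, U) = l*(1/25) = l/25)
-1312*L(18, 11) + (18 + 12)*3 = -1312*18/25 + (18 + 12)*3 = -1312*18/25 + 30*3 = -23616/25 + 90 = -21366/25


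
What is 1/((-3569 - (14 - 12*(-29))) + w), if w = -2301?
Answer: -1/6232 ≈ -0.00016046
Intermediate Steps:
1/((-3569 - (14 - 12*(-29))) + w) = 1/((-3569 - (14 - 12*(-29))) - 2301) = 1/((-3569 - (14 + 348)) - 2301) = 1/((-3569 - 1*362) - 2301) = 1/((-3569 - 362) - 2301) = 1/(-3931 - 2301) = 1/(-6232) = -1/6232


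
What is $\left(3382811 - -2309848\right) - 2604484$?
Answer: $3088175$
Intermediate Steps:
$\left(3382811 - -2309848\right) - 2604484 = \left(3382811 + 2309848\right) - 2604484 = 5692659 - 2604484 = 3088175$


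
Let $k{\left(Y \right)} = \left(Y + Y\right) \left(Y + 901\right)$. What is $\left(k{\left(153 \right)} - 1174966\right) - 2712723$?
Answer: $-3565165$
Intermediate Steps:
$k{\left(Y \right)} = 2 Y \left(901 + Y\right)$
$\left(k{\left(153 \right)} - 1174966\right) - 2712723 = \left(2 \cdot 153 \left(901 + 153\right) - 1174966\right) - 2712723 = \left(2 \cdot 153 \cdot 1054 - 1174966\right) - 2712723 = \left(322524 - 1174966\right) - 2712723 = -852442 - 2712723 = -3565165$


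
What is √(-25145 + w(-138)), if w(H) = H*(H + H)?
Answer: 43*√7 ≈ 113.77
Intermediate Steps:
w(H) = 2*H² (w(H) = H*(2*H) = 2*H²)
√(-25145 + w(-138)) = √(-25145 + 2*(-138)²) = √(-25145 + 2*19044) = √(-25145 + 38088) = √12943 = 43*√7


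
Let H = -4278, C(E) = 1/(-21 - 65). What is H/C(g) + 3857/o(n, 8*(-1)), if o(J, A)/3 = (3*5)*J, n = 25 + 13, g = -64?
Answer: 33111923/90 ≈ 3.6791e+5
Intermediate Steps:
C(E) = -1/86 (C(E) = 1/(-86) = -1/86)
n = 38
o(J, A) = 45*J (o(J, A) = 3*((3*5)*J) = 3*(15*J) = 45*J)
H/C(g) + 3857/o(n, 8*(-1)) = -4278/(-1/86) + 3857/((45*38)) = -4278*(-86) + 3857/1710 = 367908 + 3857*(1/1710) = 367908 + 203/90 = 33111923/90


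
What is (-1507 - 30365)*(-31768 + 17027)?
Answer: 469825152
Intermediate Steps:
(-1507 - 30365)*(-31768 + 17027) = -31872*(-14741) = 469825152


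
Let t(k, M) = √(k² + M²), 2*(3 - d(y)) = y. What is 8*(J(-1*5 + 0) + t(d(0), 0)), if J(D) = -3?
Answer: 0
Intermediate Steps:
d(y) = 3 - y/2
t(k, M) = √(M² + k²)
8*(J(-1*5 + 0) + t(d(0), 0)) = 8*(-3 + √(0² + (3 - ½*0)²)) = 8*(-3 + √(0 + (3 + 0)²)) = 8*(-3 + √(0 + 3²)) = 8*(-3 + √(0 + 9)) = 8*(-3 + √9) = 8*(-3 + 3) = 8*0 = 0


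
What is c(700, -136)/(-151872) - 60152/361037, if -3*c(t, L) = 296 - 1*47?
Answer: -9105438473/54831411264 ≈ -0.16606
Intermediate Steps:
c(t, L) = -83 (c(t, L) = -(296 - 1*47)/3 = -(296 - 47)/3 = -⅓*249 = -83)
c(700, -136)/(-151872) - 60152/361037 = -83/(-151872) - 60152/361037 = -83*(-1/151872) - 60152*1/361037 = 83/151872 - 60152/361037 = -9105438473/54831411264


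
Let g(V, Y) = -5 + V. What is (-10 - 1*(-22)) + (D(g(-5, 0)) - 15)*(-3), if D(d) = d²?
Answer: -243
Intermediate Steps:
(-10 - 1*(-22)) + (D(g(-5, 0)) - 15)*(-3) = (-10 - 1*(-22)) + ((-5 - 5)² - 15)*(-3) = (-10 + 22) + ((-10)² - 15)*(-3) = 12 + (100 - 15)*(-3) = 12 + 85*(-3) = 12 - 255 = -243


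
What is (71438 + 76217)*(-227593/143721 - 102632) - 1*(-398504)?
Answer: -2177942756390191/143721 ≈ -1.5154e+10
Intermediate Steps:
(71438 + 76217)*(-227593/143721 - 102632) - 1*(-398504) = 147655*(-227593*1/143721 - 102632) + 398504 = 147655*(-227593/143721 - 102632) + 398504 = 147655*(-14750601265/143721) + 398504 = -2178000029783575/143721 + 398504 = -2177942756390191/143721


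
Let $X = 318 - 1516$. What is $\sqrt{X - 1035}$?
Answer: $i \sqrt{2233} \approx 47.255 i$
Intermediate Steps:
$X = -1198$ ($X = 318 - 1516 = -1198$)
$\sqrt{X - 1035} = \sqrt{-1198 - 1035} = \sqrt{-2233} = i \sqrt{2233}$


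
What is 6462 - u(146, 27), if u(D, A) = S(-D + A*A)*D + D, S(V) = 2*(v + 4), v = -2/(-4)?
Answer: 5002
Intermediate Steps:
v = ½ (v = -2*(-¼) = ½ ≈ 0.50000)
S(V) = 9 (S(V) = 2*(½ + 4) = 2*(9/2) = 9)
u(D, A) = 10*D (u(D, A) = 9*D + D = 10*D)
6462 - u(146, 27) = 6462 - 10*146 = 6462 - 1*1460 = 6462 - 1460 = 5002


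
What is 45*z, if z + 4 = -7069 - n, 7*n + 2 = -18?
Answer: -2227095/7 ≈ -3.1816e+5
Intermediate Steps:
n = -20/7 (n = -2/7 + (1/7)*(-18) = -2/7 - 18/7 = -20/7 ≈ -2.8571)
z = -49491/7 (z = -4 + (-7069 - 1*(-20/7)) = -4 + (-7069 + 20/7) = -4 - 49463/7 = -49491/7 ≈ -7070.1)
45*z = 45*(-49491/7) = -2227095/7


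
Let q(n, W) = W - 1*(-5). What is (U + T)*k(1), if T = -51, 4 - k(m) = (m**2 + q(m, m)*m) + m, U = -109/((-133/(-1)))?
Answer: 27568/133 ≈ 207.28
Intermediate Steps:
q(n, W) = 5 + W (q(n, W) = W + 5 = 5 + W)
U = -109/133 (U = -109/((-133*(-1))) = -109/133 ≈ -0.81955)
k(m) = 4 - m - m**2 - m*(5 + m) (k(m) = 4 - ((m**2 + (5 + m)*m) + m) = 4 - ((m**2 + m*(5 + m)) + m) = 4 - (m + m**2 + m*(5 + m)) = 4 + (-m - m**2 - m*(5 + m)) = 4 - m - m**2 - m*(5 + m))
(U + T)*k(1) = (-109/133 - 51)*(4 - 6*1 - 2*1**2) = -6892*(4 - 6 - 2*1)/133 = -6892*(4 - 6 - 2)/133 = -6892/133*(-4) = 27568/133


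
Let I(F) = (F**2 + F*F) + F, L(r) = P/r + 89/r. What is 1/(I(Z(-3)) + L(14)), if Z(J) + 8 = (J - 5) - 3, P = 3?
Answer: 7/4967 ≈ 0.0014093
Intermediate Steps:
Z(J) = -16 + J (Z(J) = -8 + ((J - 5) - 3) = -8 + ((-5 + J) - 3) = -8 + (-8 + J) = -16 + J)
L(r) = 92/r (L(r) = 3/r + 89/r = 92/r)
I(F) = F + 2*F**2 (I(F) = (F**2 + F**2) + F = 2*F**2 + F = F + 2*F**2)
1/(I(Z(-3)) + L(14)) = 1/((-16 - 3)*(1 + 2*(-16 - 3)) + 92/14) = 1/(-19*(1 + 2*(-19)) + 92*(1/14)) = 1/(-19*(1 - 38) + 46/7) = 1/(-19*(-37) + 46/7) = 1/(703 + 46/7) = 1/(4967/7) = 7/4967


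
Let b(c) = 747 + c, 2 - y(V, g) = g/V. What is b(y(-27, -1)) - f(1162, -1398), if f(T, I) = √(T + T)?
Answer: 20222/27 - 2*√581 ≈ 700.75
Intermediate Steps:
y(V, g) = 2 - g/V
f(T, I) = √2*√T (f(T, I) = √(2*T) = √2*√T)
b(y(-27, -1)) - f(1162, -1398) = (747 + (2 - 1*(-1)/(-27))) - √2*√1162 = (747 + (2 - 1*(-1)*(-1/27))) - 2*√581 = (747 + (2 - 1/27)) - 2*√581 = (747 + 53/27) - 2*√581 = 20222/27 - 2*√581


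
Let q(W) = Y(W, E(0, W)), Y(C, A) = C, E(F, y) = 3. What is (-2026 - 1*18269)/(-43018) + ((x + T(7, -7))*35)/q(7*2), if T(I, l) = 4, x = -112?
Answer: -11594565/43018 ≈ -269.53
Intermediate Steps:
q(W) = W
(-2026 - 1*18269)/(-43018) + ((x + T(7, -7))*35)/q(7*2) = (-2026 - 1*18269)/(-43018) + ((-112 + 4)*35)/((7*2)) = (-2026 - 18269)*(-1/43018) - 108*35/14 = -20295*(-1/43018) - 3780*1/14 = 20295/43018 - 270 = -11594565/43018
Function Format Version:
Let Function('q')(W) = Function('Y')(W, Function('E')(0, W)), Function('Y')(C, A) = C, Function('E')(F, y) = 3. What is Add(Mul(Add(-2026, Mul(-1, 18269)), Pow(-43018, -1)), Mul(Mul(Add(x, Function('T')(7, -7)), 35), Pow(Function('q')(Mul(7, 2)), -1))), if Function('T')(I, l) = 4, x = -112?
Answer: Rational(-11594565, 43018) ≈ -269.53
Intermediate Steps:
Function('q')(W) = W
Add(Mul(Add(-2026, Mul(-1, 18269)), Pow(-43018, -1)), Mul(Mul(Add(x, Function('T')(7, -7)), 35), Pow(Function('q')(Mul(7, 2)), -1))) = Add(Mul(Add(-2026, Mul(-1, 18269)), Pow(-43018, -1)), Mul(Mul(Add(-112, 4), 35), Pow(Mul(7, 2), -1))) = Add(Mul(Add(-2026, -18269), Rational(-1, 43018)), Mul(Mul(-108, 35), Pow(14, -1))) = Add(Mul(-20295, Rational(-1, 43018)), Mul(-3780, Rational(1, 14))) = Add(Rational(20295, 43018), -270) = Rational(-11594565, 43018)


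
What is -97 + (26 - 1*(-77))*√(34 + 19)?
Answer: -97 + 103*√53 ≈ 652.85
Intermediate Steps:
-97 + (26 - 1*(-77))*√(34 + 19) = -97 + (26 + 77)*√53 = -97 + 103*√53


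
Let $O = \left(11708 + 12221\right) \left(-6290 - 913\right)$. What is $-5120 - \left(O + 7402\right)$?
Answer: $172348065$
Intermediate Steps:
$O = -172360587$ ($O = 23929 \left(-7203\right) = -172360587$)
$-5120 - \left(O + 7402\right) = -5120 - \left(-172360587 + 7402\right) = -5120 - -172353185 = -5120 + 172353185 = 172348065$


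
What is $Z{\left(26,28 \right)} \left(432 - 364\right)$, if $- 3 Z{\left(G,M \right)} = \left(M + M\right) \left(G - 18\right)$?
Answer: $- \frac{30464}{3} \approx -10155.0$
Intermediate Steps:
$Z{\left(G,M \right)} = - \frac{2 M \left(-18 + G\right)}{3}$ ($Z{\left(G,M \right)} = - \frac{\left(M + M\right) \left(G - 18\right)}{3} = - \frac{2 M \left(-18 + G\right)}{3}$)
$Z{\left(26,28 \right)} \left(432 - 364\right) = \frac{2}{3} \cdot 28 \left(18 - 26\right) \left(432 - 364\right) = \frac{2}{3} \cdot 28 \left(18 - 26\right) 68 = \frac{2}{3} \cdot 28 \left(-8\right) 68 = \left(- \frac{448}{3}\right) 68 = - \frac{30464}{3}$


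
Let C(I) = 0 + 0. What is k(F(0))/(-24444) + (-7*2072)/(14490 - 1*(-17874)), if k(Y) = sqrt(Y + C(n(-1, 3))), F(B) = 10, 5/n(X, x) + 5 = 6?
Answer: -3626/8091 - sqrt(10)/24444 ≈ -0.44828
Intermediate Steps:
n(X, x) = 5 (n(X, x) = 5/(-5 + 6) = 5/1 = 5*1 = 5)
C(I) = 0
k(Y) = sqrt(Y) (k(Y) = sqrt(Y + 0) = sqrt(Y))
k(F(0))/(-24444) + (-7*2072)/(14490 - 1*(-17874)) = sqrt(10)/(-24444) + (-7*2072)/(14490 - 1*(-17874)) = sqrt(10)*(-1/24444) - 14504/(14490 + 17874) = -sqrt(10)/24444 - 14504/32364 = -sqrt(10)/24444 - 14504*1/32364 = -sqrt(10)/24444 - 3626/8091 = -3626/8091 - sqrt(10)/24444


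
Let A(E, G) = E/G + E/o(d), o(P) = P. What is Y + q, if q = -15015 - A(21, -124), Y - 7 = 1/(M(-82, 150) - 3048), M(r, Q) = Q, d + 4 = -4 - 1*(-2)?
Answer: -2695918175/179676 ≈ -15004.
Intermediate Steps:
d = -6 (d = -4 + (-4 - 1*(-2)) = -4 + (-4 + 2) = -4 - 2 = -6)
A(E, G) = -E/6 + E/G (A(E, G) = E/G + E/(-6) = E/G + E*(-1/6) = E/G - E/6 = -E/6 + E/G)
Y = 20285/2898 (Y = 7 + 1/(150 - 3048) = 7 + 1/(-2898) = 7 - 1/2898 = 20285/2898 ≈ 6.9997)
q = -1861405/124 (q = -15015 - (-1/6*21 + 21/(-124)) = -15015 - (-7/2 + 21*(-1/124)) = -15015 - (-7/2 - 21/124) = -15015 - 1*(-455/124) = -15015 + 455/124 = -1861405/124 ≈ -15011.)
Y + q = 20285/2898 - 1861405/124 = -2695918175/179676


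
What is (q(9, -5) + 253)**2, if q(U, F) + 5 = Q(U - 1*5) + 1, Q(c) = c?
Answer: 64009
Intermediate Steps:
q(U, F) = -9 + U (q(U, F) = -5 + ((U - 1*5) + 1) = -5 + ((U - 5) + 1) = -5 + ((-5 + U) + 1) = -5 + (-4 + U) = -9 + U)
(q(9, -5) + 253)**2 = ((-9 + 9) + 253)**2 = (0 + 253)**2 = 253**2 = 64009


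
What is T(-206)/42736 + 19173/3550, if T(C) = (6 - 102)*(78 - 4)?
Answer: 49634883/9482050 ≈ 5.2346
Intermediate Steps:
T(C) = -7104 (T(C) = -96*74 = -7104)
T(-206)/42736 + 19173/3550 = -7104/42736 + 19173/3550 = -7104*1/42736 + 19173*(1/3550) = -444/2671 + 19173/3550 = 49634883/9482050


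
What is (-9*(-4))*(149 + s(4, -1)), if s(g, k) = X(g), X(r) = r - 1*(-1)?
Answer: 5544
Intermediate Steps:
X(r) = 1 + r (X(r) = r + 1 = 1 + r)
s(g, k) = 1 + g
(-9*(-4))*(149 + s(4, -1)) = (-9*(-4))*(149 + (1 + 4)) = 36*(149 + 5) = 36*154 = 5544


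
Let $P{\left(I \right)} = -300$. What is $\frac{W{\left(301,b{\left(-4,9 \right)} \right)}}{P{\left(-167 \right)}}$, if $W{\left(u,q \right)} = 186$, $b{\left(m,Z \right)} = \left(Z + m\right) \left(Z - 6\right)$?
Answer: $- \frac{31}{50} \approx -0.62$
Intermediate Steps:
$b{\left(m,Z \right)} = \left(-6 + Z\right) \left(Z + m\right)$ ($b{\left(m,Z \right)} = \left(Z + m\right) \left(-6 + Z\right) = \left(-6 + Z\right) \left(Z + m\right)$)
$\frac{W{\left(301,b{\left(-4,9 \right)} \right)}}{P{\left(-167 \right)}} = \frac{186}{-300} = 186 \left(- \frac{1}{300}\right) = - \frac{31}{50}$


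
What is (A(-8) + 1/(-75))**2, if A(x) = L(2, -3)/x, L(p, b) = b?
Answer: 47089/360000 ≈ 0.13080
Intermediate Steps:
A(x) = -3/x
(A(-8) + 1/(-75))**2 = (-3/(-8) + 1/(-75))**2 = (-3*(-1/8) - 1/75)**2 = (3/8 - 1/75)**2 = (217/600)**2 = 47089/360000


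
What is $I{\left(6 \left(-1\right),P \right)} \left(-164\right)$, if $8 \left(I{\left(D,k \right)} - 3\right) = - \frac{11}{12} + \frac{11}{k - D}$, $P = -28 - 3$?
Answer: $- \frac{278513}{600} \approx -464.19$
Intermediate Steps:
$P = -31$ ($P = -28 - 3 = -31$)
$I{\left(D,k \right)} = \frac{277}{96} + \frac{11}{8 \left(k - D\right)}$ ($I{\left(D,k \right)} = 3 + \frac{- \frac{11}{12} + \frac{11}{k - D}}{8} = 3 - \left(\frac{11}{96} - \frac{11}{8 \left(k - D\right)}\right) = \frac{277}{96} + \frac{11}{8 \left(k - D\right)}$)
$I{\left(6 \left(-1\right),P \right)} \left(-164\right) = \frac{-132 - -8587 + 277 \cdot 6 \left(-1\right)}{96 \left(6 \left(-1\right) - -31\right)} \left(-164\right) = \frac{-132 + 8587 + 277 \left(-6\right)}{96 \left(-6 + 31\right)} \left(-164\right) = \frac{-132 + 8587 - 1662}{96 \cdot 25} \left(-164\right) = \frac{1}{96} \cdot \frac{1}{25} \cdot 6793 \left(-164\right) = \frac{6793}{2400} \left(-164\right) = - \frac{278513}{600}$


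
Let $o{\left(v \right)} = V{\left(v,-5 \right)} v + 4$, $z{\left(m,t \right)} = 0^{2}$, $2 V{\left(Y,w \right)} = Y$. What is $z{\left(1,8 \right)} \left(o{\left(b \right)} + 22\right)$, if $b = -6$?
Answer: $0$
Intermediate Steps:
$V{\left(Y,w \right)} = \frac{Y}{2}$
$z{\left(m,t \right)} = 0$
$o{\left(v \right)} = 4 + \frac{v^{2}}{2}$ ($o{\left(v \right)} = \frac{v}{2} v + 4 = \frac{v^{2}}{2} + 4 = 4 + \frac{v^{2}}{2}$)
$z{\left(1,8 \right)} \left(o{\left(b \right)} + 22\right) = 0 \left(\left(4 + \frac{\left(-6\right)^{2}}{2}\right) + 22\right) = 0 \left(\left(4 + \frac{1}{2} \cdot 36\right) + 22\right) = 0 \left(\left(4 + 18\right) + 22\right) = 0 \left(22 + 22\right) = 0 \cdot 44 = 0$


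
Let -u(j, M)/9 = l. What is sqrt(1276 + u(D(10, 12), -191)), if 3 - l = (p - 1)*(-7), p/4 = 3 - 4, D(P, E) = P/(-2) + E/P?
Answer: 2*sqrt(391) ≈ 39.547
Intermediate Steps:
D(P, E) = -P/2 + E/P (D(P, E) = P*(-1/2) + E/P = -P/2 + E/P)
p = -4 (p = 4*(3 - 4) = 4*(-1) = -4)
l = -32 (l = 3 - (-4 - 1)*(-7) = 3 - (-5)*(-7) = 3 - 1*35 = 3 - 35 = -32)
u(j, M) = 288 (u(j, M) = -9*(-32) = 288)
sqrt(1276 + u(D(10, 12), -191)) = sqrt(1276 + 288) = sqrt(1564) = 2*sqrt(391)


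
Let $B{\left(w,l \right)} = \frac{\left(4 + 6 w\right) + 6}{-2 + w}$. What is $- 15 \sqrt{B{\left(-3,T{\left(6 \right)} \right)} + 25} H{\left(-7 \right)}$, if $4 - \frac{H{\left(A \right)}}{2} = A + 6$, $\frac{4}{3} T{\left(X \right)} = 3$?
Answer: $- 30 \sqrt{665} \approx -773.63$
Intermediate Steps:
$T{\left(X \right)} = \frac{9}{4}$ ($T{\left(X \right)} = \frac{3}{4} \cdot 3 = \frac{9}{4}$)
$B{\left(w,l \right)} = \frac{10 + 6 w}{-2 + w}$
$H{\left(A \right)} = -4 - 2 A$ ($H{\left(A \right)} = 8 - 2 \left(A + 6\right) = 8 - 2 \left(6 + A\right) = 8 - \left(12 + 2 A\right) = -4 - 2 A$)
$- 15 \sqrt{B{\left(-3,T{\left(6 \right)} \right)} + 25} H{\left(-7 \right)} = - 15 \sqrt{\frac{2 \left(5 + 3 \left(-3\right)\right)}{-2 - 3} + 25} \left(-4 - -14\right) = - 15 \sqrt{\frac{2 \left(5 - 9\right)}{-5} + 25} \left(-4 + 14\right) = - 15 \sqrt{2 \left(- \frac{1}{5}\right) \left(-4\right) + 25} \cdot 10 = - 15 \sqrt{\frac{8}{5} + 25} \cdot 10 = - 15 \sqrt{\frac{133}{5}} \cdot 10 = - 15 \frac{\sqrt{665}}{5} \cdot 10 = - 3 \sqrt{665} \cdot 10 = - 30 \sqrt{665}$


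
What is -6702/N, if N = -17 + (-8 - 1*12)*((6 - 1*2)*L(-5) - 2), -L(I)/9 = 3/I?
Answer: 6702/409 ≈ 16.386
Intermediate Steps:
L(I) = -27/I
N = -409 (N = -17 + (-8 - 1*12)*((6 - 1*2)*(-27/(-5)) - 2) = -17 + (-8 - 12)*((6 - 2)*(-27*(-⅕)) - 2) = -17 - 20*(4*(27/5) - 2) = -17 - 20*(108/5 - 2) = -17 - 20*98/5 = -17 - 392 = -409)
-6702/N = -6702/(-409) = -6702*(-1/409) = 6702/409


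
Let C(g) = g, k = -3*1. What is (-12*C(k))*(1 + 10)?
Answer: 396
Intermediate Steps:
k = -3
(-12*C(k))*(1 + 10) = (-12*(-3))*(1 + 10) = 36*11 = 396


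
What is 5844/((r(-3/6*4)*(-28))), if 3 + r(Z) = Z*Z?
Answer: -1461/7 ≈ -208.71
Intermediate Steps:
r(Z) = -3 + Z**2 (r(Z) = -3 + Z*Z = -3 + Z**2)
5844/((r(-3/6*4)*(-28))) = 5844/(((-3 + (-3/6*4)**2)*(-28))) = 5844/(((-3 + (-3*1/6*4)**2)*(-28))) = 5844/(((-3 + (-1/2*4)**2)*(-28))) = 5844/(((-3 + (-2)**2)*(-28))) = 5844/(((-3 + 4)*(-28))) = 5844/((1*(-28))) = 5844/(-28) = 5844*(-1/28) = -1461/7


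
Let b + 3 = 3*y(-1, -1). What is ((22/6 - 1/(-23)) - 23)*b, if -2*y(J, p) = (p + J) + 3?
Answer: 3993/46 ≈ 86.804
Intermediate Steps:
y(J, p) = -3/2 - J/2 - p/2 (y(J, p) = -((p + J) + 3)/2 = -((J + p) + 3)/2 = -(3 + J + p)/2 = -3/2 - J/2 - p/2)
b = -9/2 (b = -3 + 3*(-3/2 - ½*(-1) - ½*(-1)) = -3 + 3*(-3/2 + ½ + ½) = -3 + 3*(-½) = -3 - 3/2 = -9/2 ≈ -4.5000)
((22/6 - 1/(-23)) - 23)*b = ((22/6 - 1/(-23)) - 23)*(-9/2) = ((22*(⅙) - 1*(-1/23)) - 23)*(-9/2) = ((11/3 + 1/23) - 23)*(-9/2) = (256/69 - 23)*(-9/2) = -1331/69*(-9/2) = 3993/46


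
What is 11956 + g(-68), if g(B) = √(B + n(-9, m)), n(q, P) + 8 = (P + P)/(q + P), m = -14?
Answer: 11956 + 2*I*√9890/23 ≈ 11956.0 + 8.6477*I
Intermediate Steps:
n(q, P) = -8 + 2*P/(P + q) (n(q, P) = -8 + (P + P)/(q + P) = -8 + (2*P)/(P + q) = -8 + 2*P/(P + q))
g(B) = √(-156/23 + B) (g(B) = √(B + 2*(-4*(-9) - 3*(-14))/(-14 - 9)) = √(B + 2*(36 + 42)/(-23)) = √(B + 2*(-1/23)*78) = √(B - 156/23) = √(-156/23 + B))
11956 + g(-68) = 11956 + √(-3588 + 529*(-68))/23 = 11956 + √(-3588 - 35972)/23 = 11956 + √(-39560)/23 = 11956 + (2*I*√9890)/23 = 11956 + 2*I*√9890/23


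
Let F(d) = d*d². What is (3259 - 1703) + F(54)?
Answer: 159020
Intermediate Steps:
F(d) = d³
(3259 - 1703) + F(54) = (3259 - 1703) + 54³ = 1556 + 157464 = 159020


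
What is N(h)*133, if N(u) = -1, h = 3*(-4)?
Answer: -133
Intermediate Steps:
h = -12
N(h)*133 = -1*133 = -133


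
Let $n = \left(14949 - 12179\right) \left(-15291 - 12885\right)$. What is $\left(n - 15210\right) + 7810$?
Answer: $-78054920$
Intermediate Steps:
$n = -78047520$ ($n = 2770 \left(-28176\right) = -78047520$)
$\left(n - 15210\right) + 7810 = \left(-78047520 - 15210\right) + 7810 = -78062730 + 7810 = -78054920$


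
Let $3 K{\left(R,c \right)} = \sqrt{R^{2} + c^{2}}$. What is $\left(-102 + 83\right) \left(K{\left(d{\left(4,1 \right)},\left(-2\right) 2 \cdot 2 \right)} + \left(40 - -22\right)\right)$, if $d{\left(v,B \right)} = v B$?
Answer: $-1178 - \frac{76 \sqrt{5}}{3} \approx -1234.6$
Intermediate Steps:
$d{\left(v,B \right)} = B v$
$K{\left(R,c \right)} = \frac{\sqrt{R^{2} + c^{2}}}{3}$
$\left(-102 + 83\right) \left(K{\left(d{\left(4,1 \right)},\left(-2\right) 2 \cdot 2 \right)} + \left(40 - -22\right)\right) = \left(-102 + 83\right) \left(\frac{\sqrt{\left(1 \cdot 4\right)^{2} + \left(\left(-2\right) 2 \cdot 2\right)^{2}}}{3} + \left(40 - -22\right)\right) = - 19 \left(\frac{\sqrt{4^{2} + \left(\left(-4\right) 2\right)^{2}}}{3} + \left(40 + 22\right)\right) = - 19 \left(\frac{\sqrt{16 + \left(-8\right)^{2}}}{3} + 62\right) = - 19 \left(\frac{\sqrt{16 + 64}}{3} + 62\right) = - 19 \left(\frac{\sqrt{80}}{3} + 62\right) = - 19 \left(\frac{4 \sqrt{5}}{3} + 62\right) = - 19 \left(62 + \frac{4 \sqrt{5}}{3}\right) = -1178 - \frac{76 \sqrt{5}}{3}$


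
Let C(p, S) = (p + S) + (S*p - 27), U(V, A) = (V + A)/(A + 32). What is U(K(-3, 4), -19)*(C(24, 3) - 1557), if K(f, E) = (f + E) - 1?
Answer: 28215/13 ≈ 2170.4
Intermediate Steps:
K(f, E) = -1 + E + f (K(f, E) = (E + f) - 1 = -1 + E + f)
U(V, A) = (A + V)/(32 + A)
C(p, S) = -27 + S + p + S*p (C(p, S) = (S + p) + (-27 + S*p) = -27 + S + p + S*p)
U(K(-3, 4), -19)*(C(24, 3) - 1557) = ((-19 + (-1 + 4 - 3))/(32 - 19))*((-27 + 3 + 24 + 3*24) - 1557) = ((-19 + 0)/13)*((-27 + 3 + 24 + 72) - 1557) = ((1/13)*(-19))*(72 - 1557) = -19/13*(-1485) = 28215/13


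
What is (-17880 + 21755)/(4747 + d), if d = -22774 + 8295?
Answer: -3875/9732 ≈ -0.39817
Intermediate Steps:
d = -14479
(-17880 + 21755)/(4747 + d) = (-17880 + 21755)/(4747 - 14479) = 3875/(-9732) = 3875*(-1/9732) = -3875/9732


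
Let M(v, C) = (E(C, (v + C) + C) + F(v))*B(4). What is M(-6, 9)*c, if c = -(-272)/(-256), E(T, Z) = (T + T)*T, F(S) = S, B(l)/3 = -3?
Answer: 5967/4 ≈ 1491.8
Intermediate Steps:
B(l) = -9 (B(l) = 3*(-3) = -9)
E(T, Z) = 2*T**2 (E(T, Z) = (2*T)*T = 2*T**2)
M(v, C) = -18*C**2 - 9*v (M(v, C) = (2*C**2 + v)*(-9) = (v + 2*C**2)*(-9) = -18*C**2 - 9*v)
c = -17/16 (c = -(-272)*(-1)/256 = -1*17/16 = -17/16 ≈ -1.0625)
M(-6, 9)*c = (-18*9**2 - 9*(-6))*(-17/16) = (-18*81 + 54)*(-17/16) = (-1458 + 54)*(-17/16) = -1404*(-17/16) = 5967/4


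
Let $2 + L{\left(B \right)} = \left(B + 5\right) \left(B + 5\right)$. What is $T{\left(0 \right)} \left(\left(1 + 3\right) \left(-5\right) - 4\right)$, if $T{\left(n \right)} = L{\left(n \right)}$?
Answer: $-552$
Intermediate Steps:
$L{\left(B \right)} = -2 + \left(5 + B\right)^{2}$ ($L{\left(B \right)} = -2 + \left(B + 5\right) \left(B + 5\right) = -2 + \left(5 + B\right) \left(5 + B\right) = -2 + \left(5 + B\right)^{2}$)
$T{\left(n \right)} = -2 + \left(5 + n\right)^{2}$
$T{\left(0 \right)} \left(\left(1 + 3\right) \left(-5\right) - 4\right) = \left(-2 + \left(5 + 0\right)^{2}\right) \left(\left(1 + 3\right) \left(-5\right) - 4\right) = \left(-2 + 5^{2}\right) \left(4 \left(-5\right) - 4\right) = \left(-2 + 25\right) \left(-20 - 4\right) = 23 \left(-24\right) = -552$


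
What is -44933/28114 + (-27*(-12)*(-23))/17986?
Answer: -22123271/10992574 ≈ -2.0126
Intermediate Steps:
-44933/28114 + (-27*(-12)*(-23))/17986 = -44933*1/28114 + (324*(-23))*(1/17986) = -44933/28114 - 7452*1/17986 = -44933/28114 - 162/391 = -22123271/10992574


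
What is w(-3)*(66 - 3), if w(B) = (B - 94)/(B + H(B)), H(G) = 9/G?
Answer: 2037/2 ≈ 1018.5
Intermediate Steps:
w(B) = (-94 + B)/(B + 9/B) (w(B) = (B - 94)/(B + 9/B) = (-94 + B)/(B + 9/B))
w(-3)*(66 - 3) = (-3*(-94 - 3)/(9 + (-3)**2))*(66 - 3) = -3*(-97)/(9 + 9)*63 = -3*(-97)/18*63 = -3*1/18*(-97)*63 = (97/6)*63 = 2037/2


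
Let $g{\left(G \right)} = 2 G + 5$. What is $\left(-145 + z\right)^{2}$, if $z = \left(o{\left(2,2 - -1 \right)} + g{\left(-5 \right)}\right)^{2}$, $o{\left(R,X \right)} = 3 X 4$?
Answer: $665856$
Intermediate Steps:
$g{\left(G \right)} = 5 + 2 G$
$o{\left(R,X \right)} = 12 X$
$z = 961$ ($z = \left(12 \left(2 - -1\right) + \left(5 + 2 \left(-5\right)\right)\right)^{2} = \left(12 \left(2 + 1\right) + \left(5 - 10\right)\right)^{2} = \left(12 \cdot 3 - 5\right)^{2} = \left(36 - 5\right)^{2} = 31^{2} = 961$)
$\left(-145 + z\right)^{2} = \left(-145 + 961\right)^{2} = 816^{2} = 665856$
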